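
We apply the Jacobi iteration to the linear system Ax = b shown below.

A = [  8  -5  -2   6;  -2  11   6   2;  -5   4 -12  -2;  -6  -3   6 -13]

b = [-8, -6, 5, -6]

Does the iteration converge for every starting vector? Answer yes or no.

Write A = D+L+U with D = diag(8, 11, -12, -13).
Jacobi: T = -D⁻¹(L+U), T[1,2] = -(6)/(11) = -0.5455; T[1,1] = 0.
  T[0,:] = [+0.0000  +0.6250  +0.2500  -0.7500]
  T[1,:] = [+0.1818  +0.0000  -0.5455  -0.1818]
  T[2,:] = [-0.4167  +0.3333  +0.0000  -0.1667]
  T[3,:] = [-0.4615  -0.2308  +0.4615  +0.0000]
|eigenvalues of T|: 0.8386, 0.6366, 0.6366, 0.2907.
ρ(T) = max|λ| = 0.8386; 0.8386 < 1 ⇒ converges.

yes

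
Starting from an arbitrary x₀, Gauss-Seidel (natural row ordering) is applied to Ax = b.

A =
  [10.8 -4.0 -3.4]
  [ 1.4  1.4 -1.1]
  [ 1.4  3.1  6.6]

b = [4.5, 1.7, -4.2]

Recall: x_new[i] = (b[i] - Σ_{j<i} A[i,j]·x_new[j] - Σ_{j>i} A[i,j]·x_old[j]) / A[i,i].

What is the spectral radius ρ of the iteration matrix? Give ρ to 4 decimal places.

0.5451

Diagonal D = diag(10.8, 1.4, 6.6); L, U strict lower/upper.
GS T = -(D+L)⁻¹U: row 0 first, T[0,1] = -(-4)/(10.8) = +0.3704; later rows by forward substitution.
  T[0,:] = [+0.0000, +0.3704, +0.3148]
  T[1,:] = [+0.0000, -0.3704, +0.4709]
  T[2,:] = [+0.0000, +0.0954, -0.2880]
|eigenvalues of T|: 0.5451, 0.1132, 0.0000.
ρ(T) = max|λ| = 0.5451; 0.5451 < 1 ⇒ converges.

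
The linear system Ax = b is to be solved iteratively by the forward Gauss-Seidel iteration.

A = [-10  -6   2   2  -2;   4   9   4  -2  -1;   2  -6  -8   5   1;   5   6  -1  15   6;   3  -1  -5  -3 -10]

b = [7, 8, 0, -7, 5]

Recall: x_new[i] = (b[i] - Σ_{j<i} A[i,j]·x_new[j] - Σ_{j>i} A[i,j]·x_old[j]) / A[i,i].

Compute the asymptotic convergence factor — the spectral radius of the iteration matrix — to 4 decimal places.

0.8901

Diagonal D = diag(-10, 9, -8, 15, -10); L, U strict lower/upper.
T_GS = -(D+L)⁻¹U: row 0 first, T[0,2] = -(2)/(-10) = +0.2000; later rows by forward substitution.
  T[0,:] = [+0.0000 -0.6000 +0.2000 +0.2000 -0.2000]
  T[1,:] = [+0.0000 +0.2667 -0.5333 +0.1333 +0.2000]
  T[2,:] = [+0.0000 -0.3500 +0.4500 +0.5750 -0.0750]
  T[3,:] = [+0.0000 +0.0700 +0.1767 -0.0817 -0.4183]
  T[4,:] = [+0.0000 -0.0527 -0.1647 -0.2163 +0.0830]
eigenvalue magnitudes: 0.8901, 0.3538, 0.3380, 0.1879, 0.0000.
ρ = 0.8901; 0.8901 < 1 ⇒ converges.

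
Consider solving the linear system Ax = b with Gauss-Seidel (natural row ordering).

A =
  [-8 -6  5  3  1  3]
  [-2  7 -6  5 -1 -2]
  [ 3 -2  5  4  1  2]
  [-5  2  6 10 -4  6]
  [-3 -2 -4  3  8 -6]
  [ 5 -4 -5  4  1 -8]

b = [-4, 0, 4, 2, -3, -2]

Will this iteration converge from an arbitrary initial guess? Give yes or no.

no

Diagonal D = diag(-8, 7, 5, 10, 8, -8); L, U strict lower/upper.
T_GS = -(D+L)⁻¹U: row 0 first, T[0,4] = -(1)/(-8) = +0.1250; later rows by forward substitution.
  T[0,:] = [+0.0000 -0.7500 +0.6250 +0.3750 +0.1250 +0.3750]
  T[1,:] = [+0.0000 -0.2143 +1.0357 -0.6071 +0.1786 +0.3929]
  T[2,:] = [+0.0000 +0.3643 +0.0393 -1.2679 -0.2036 -0.4679]
  T[3,:] = [+0.0000 -0.5507 +0.0818 +1.0696 +0.5489 -0.2104]
  T[4,:] = [+0.0000 +0.0538 +0.4823 -1.0462 -0.2161 +0.8338]
  T[5,:] = [+0.0000 -0.8579 -0.0506 +1.7344 +0.3635 +0.3294]
|roots of det(T-λI)|: 1.1677, 0.5418, 0.5418, 0.5304, 0.5304, 0.0000.
spectral radius ρ = 1.1677; 1.1677 > 1 ⇒ diverges.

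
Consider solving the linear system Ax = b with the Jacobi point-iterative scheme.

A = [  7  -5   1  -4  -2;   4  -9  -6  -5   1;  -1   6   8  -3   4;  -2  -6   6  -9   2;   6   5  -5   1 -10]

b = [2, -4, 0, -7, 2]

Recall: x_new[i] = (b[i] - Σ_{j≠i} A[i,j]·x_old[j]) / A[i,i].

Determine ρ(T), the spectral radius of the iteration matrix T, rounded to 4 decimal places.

Diagonal D = diag(7, -9, 8, -9, -10); L, U strict lower/upper.
T_J = -D⁻¹(L+U): T[1,0] = -(4)/(-9) = +0.4444; T[1,1] = 0.
  T[0,:] = [+0.0000 +0.7143 -0.1429 +0.5714 +0.2857]
  T[1,:] = [+0.4444 +0.0000 -0.6667 -0.5556 +0.1111]
  T[2,:] = [+0.1250 -0.7500 +0.0000 +0.3750 -0.5000]
  T[3,:] = [-0.2222 -0.6667 +0.6667 +0.0000 +0.2222]
  T[4,:] = [+0.6000 +0.5000 -0.5000 +0.1000 +0.0000]
|eigenvalues of T|: 1.4282, 0.8184, 0.8184, 0.4598, 0.2767.
ρ(T) = max|λ| = 1.4282; 1.4282 > 1, so it fails to converge.

1.4282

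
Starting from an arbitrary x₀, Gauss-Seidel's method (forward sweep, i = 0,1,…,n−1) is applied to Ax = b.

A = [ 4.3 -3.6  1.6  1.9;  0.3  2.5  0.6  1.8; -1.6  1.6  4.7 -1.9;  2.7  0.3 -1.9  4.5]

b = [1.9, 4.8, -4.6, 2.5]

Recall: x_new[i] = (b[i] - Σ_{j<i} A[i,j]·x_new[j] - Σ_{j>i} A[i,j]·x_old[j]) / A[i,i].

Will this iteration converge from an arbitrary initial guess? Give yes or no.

Let D = diag(4.3, 2.5, 4.7, 4.5); L, U the strict triangles.
Gauss-Seidel: T = -(D+L)⁻¹U, row 0 first, T[0,2] = -(1.6)/(4.3) = -0.3721; later rows by forward substitution.
  T[0,:] = [+0.0000 +0.8372 -0.3721 -0.4419]
  T[1,:] = [+0.0000 -0.1005 -0.1953 -0.6670]
  T[2,:] = [+0.0000 +0.3192 -0.0602 +0.4809]
  T[3,:] = [+0.0000 -0.3609 +0.2109 +0.5126]
eigenvalue magnitudes: 0.8429, 0.2949, 0.1961, 0.0000.
spectral radius ρ = 0.8429; 0.8429 < 1, so it converges for any x₀.

yes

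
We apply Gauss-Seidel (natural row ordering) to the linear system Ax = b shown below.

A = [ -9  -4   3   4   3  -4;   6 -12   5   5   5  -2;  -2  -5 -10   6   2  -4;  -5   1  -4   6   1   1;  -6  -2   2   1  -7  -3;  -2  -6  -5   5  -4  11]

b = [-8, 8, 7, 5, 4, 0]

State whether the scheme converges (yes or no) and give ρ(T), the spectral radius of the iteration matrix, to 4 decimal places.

Write A = D+L+U with D = diag(-9, -12, -10, 6, -7, 11).
GS T = -(D+L)⁻¹U: row 0 first, T[0,5] = -(-4)/(-9) = -0.4444; later rows by forward substitution.
  T[0,:] = [+0.0000  -0.4444  +0.3333  +0.4444  +0.3333  -0.4444]
  T[1,:] = [+0.0000  -0.2222  +0.5833  +0.6389  +0.5833  -0.3889]
  T[2,:] = [+0.0000  +0.2000  -0.3583  +0.1917  -0.1583  -0.1167]
  T[3,:] = [+0.0000  -0.2000  -0.0583  +0.3917  -0.0917  -0.5500]
  T[4,:] = [+0.0000  +0.4730  -0.5631  -0.4528  -0.5107  -0.0484]
  T[5,:] = [+0.0000  +0.1518  +0.0377  +0.1737  +0.1628  -0.1136]
|λ(T)| sorted: 1.1467, 0.4575, 0.4575, 0.0775, 0.0775, 0.0000.
spectral radius ρ = 1.1467; 1.1467 > 1, so it fails to converge.

no, ρ = 1.1467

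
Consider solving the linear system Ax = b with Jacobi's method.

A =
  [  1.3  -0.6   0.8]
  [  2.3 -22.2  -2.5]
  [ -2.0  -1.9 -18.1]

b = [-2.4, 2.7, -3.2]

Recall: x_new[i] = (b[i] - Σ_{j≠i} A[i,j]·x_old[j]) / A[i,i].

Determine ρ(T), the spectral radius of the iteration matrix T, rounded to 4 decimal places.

Let D = diag(1.3, -22.2, -18.1); L, U the strict triangles.
Jacobi T = -D⁻¹(L+U): T[1,2] = -(-2.5)/(-22.2) = -0.1126; T[1,1] = 0.
  T[0,:] = [+0.0000, +0.4615, -0.6154]
  T[1,:] = [+0.1036, +0.0000, -0.1126]
  T[2,:] = [-0.1105, -0.1050, +0.0000]
|eigenvalues of T|: 0.3985, 0.2915, 0.1070.
ρ(T) = max|λ| = 0.3985; 0.3985 < 1 ⇒ converges.

0.3985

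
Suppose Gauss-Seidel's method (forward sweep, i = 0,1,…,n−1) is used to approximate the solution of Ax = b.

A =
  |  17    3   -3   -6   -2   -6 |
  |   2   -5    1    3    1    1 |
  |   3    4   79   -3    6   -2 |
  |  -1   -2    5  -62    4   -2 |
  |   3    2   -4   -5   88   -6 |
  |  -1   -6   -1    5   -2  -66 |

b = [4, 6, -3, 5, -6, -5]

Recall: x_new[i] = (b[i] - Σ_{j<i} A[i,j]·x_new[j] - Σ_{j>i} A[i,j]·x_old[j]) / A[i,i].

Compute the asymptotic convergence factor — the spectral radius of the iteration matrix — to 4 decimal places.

Diagonal D = diag(17, -5, 79, -62, 88, -66); L, U strict lower/upper.
GS T = -(D+L)⁻¹U: row 0 first, T[0,2] = -(-3)/(17) = +0.1765; later rows by forward substitution.
  T[0,:] = [+0.0000 -0.1765 +0.1765 +0.3529 +0.1176 +0.3529]
  T[1,:] = [+0.0000 -0.0706 +0.2706 +0.7412 +0.2471 +0.3412]
  T[2,:] = [+0.0000 +0.0103 -0.0204 -0.0130 -0.0929 -0.0054]
  T[3,:] = [+0.0000 +0.0060 -0.0132 -0.0306 +0.0472 -0.0494]
  T[4,:] = [+0.0000 +0.0084 -0.0138 -0.0312 -0.0112 +0.0453]
  T[5,:] = [+0.0000 +0.0091 -0.0275 -0.0739 -0.0189 -0.0414]
moduli |λ_i(T)| = 0.1927, 0.0390, 0.0294, 0.0201, 0.0201, 0.0000.
ρ(T) = max|λ| = 0.1927; 0.1927 < 1 ⇒ converges.

0.1927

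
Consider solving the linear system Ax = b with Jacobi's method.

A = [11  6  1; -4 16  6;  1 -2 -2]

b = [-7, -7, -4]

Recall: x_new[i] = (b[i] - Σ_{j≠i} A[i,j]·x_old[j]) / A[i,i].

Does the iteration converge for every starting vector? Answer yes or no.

Let D = diag(11, 16, -2); L, U the strict triangles.
T_J = -D⁻¹(L+U): T[2,1] = -(-2)/(-2) = -1.0000; T[2,2] = 0.
  T[0,:] = [+0.0000, -0.5455, -0.0909]
  T[1,:] = [+0.2500, +0.0000, -0.3750]
  T[2,:] = [+0.5000, -1.0000, +0.0000]
|λ(T)| sorted: 0.6266, 0.4466, 0.4466.
ρ(T) = max|λ| = 0.6266; 0.6266 < 1 ⇒ converges.

yes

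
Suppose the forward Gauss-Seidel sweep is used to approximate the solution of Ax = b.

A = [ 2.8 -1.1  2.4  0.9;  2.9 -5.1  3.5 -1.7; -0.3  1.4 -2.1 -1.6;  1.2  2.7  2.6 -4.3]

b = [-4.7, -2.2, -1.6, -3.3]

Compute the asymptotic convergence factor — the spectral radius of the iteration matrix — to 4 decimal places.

Diagonal D = diag(2.8, -5.1, -2.1, -4.3); L, U strict lower/upper.
Gauss-Seidel: T = -(D+L)⁻¹U, row 0 first, T[0,3] = -(0.9)/(2.8) = -0.3214; later rows by forward substitution.
  T[0,:] = [+0.0000  +0.3929  -0.8571  -0.3214]
  T[1,:] = [+0.0000  +0.2234  +0.1989  -0.5161]
  T[2,:] = [+0.0000  +0.0928  +0.2550  -1.0601]
  T[3,:] = [+0.0000  +0.3060  +0.0399  -1.0547]
|λ(T)| sorted: 0.9290, 0.2484, 0.2484, 0.0000.
ρ = 0.9290; 0.9290 < 1, so it converges for any x₀.

0.9290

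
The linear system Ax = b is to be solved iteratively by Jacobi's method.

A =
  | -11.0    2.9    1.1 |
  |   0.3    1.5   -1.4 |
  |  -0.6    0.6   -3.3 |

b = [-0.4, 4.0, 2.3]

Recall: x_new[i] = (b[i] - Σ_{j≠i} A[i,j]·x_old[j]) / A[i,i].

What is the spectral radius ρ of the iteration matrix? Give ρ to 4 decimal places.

0.4533

Diagonal D = diag(-11, 1.5, -3.3); L, U strict lower/upper.
Jacobi T = -D⁻¹(L+U): T[0,1] = -(2.9)/(-11) = +0.2636; T[0,0] = 0.
  T[0,:] = [+0.0000  +0.2636  +0.1000]
  T[1,:] = [-0.2000  +0.0000  +0.9333]
  T[2,:] = [-0.1818  +0.1818  +0.0000]
|roots of det(T-λI)|: 0.4533, 0.3267, 0.3267.
spectral radius ρ = 0.4533; 0.4533 < 1: convergent.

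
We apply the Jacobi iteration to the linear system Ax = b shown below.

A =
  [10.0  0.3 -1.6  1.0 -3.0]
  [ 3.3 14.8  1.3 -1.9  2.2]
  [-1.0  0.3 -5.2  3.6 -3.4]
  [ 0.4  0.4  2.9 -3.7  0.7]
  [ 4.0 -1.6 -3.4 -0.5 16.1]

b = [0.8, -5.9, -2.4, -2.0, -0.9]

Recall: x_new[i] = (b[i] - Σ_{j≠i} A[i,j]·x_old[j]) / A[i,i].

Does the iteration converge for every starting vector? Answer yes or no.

Diagonal D = diag(10, 14.8, -5.2, -3.7, 16.1); L, U strict lower/upper.
T_J = -D⁻¹(L+U): T[3,4] = -(0.7)/(-3.7) = +0.1892; T[3,3] = 0.
  T[0,:] = [+0.0000  -0.0300  +0.1600  -0.1000  +0.3000]
  T[1,:] = [-0.2230  +0.0000  -0.0878  +0.1284  -0.1486]
  T[2,:] = [-0.1923  +0.0577  +0.0000  +0.6923  -0.6538]
  T[3,:] = [+0.1081  +0.1081  +0.7838  +0.0000  +0.1892]
  T[4,:] = [-0.2484  +0.0994  +0.2112  +0.0311  +0.0000]
|eigenvalues of T|: 0.6621, 0.5233, 0.2580, 0.2580, 0.0433.
spectral radius ρ = 0.6621; 0.6621 < 1: convergent.

yes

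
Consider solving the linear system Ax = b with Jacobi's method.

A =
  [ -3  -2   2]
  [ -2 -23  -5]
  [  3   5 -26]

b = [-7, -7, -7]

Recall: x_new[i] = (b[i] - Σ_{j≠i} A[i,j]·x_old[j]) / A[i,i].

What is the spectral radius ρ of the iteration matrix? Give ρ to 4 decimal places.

0.3315

Let D = diag(-3, -23, -26); L, U the strict triangles.
Jacobi: T = -D⁻¹(L+U), T[2,1] = -(5)/(-26) = +0.1923; T[2,2] = 0.
  T[0,:] = [+0.0000  -0.6667  +0.6667]
  T[1,:] = [-0.0870  +0.0000  -0.2174]
  T[2,:] = [+0.1154  +0.1923  +0.0000]
eigenvalue magnitudes: 0.3315, 0.2690, 0.0625.
ρ(T) = max|λ| = 0.3315; 0.3315 < 1 ⇒ converges.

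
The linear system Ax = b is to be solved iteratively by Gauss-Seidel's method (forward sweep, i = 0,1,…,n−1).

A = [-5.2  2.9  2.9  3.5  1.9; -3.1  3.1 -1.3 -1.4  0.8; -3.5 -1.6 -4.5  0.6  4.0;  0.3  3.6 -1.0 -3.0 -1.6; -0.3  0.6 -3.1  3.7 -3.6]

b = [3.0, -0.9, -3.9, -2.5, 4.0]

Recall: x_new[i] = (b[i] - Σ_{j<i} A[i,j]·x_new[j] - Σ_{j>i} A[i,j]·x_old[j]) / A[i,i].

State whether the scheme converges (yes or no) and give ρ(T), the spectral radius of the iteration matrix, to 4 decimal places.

no, ρ = 1.4618

Split A = D + L + U, D = diag(-5.2, 3.1, -4.5, -3, -3.6).
T_GS = -(D+L)⁻¹U: row 0 first, T[0,2] = -(2.9)/(-5.2) = +0.5577; later rows by forward substitution.
  T[0,:] = [+0.0000  +0.5577  +0.5577  +0.6731  +0.3654]
  T[1,:] = [+0.0000  +0.5577  +0.9770  +1.1247  +0.1073]
  T[2,:] = [+0.0000  -0.6321  -0.7812  -0.7901  +0.5665]
  T[3,:] = [+0.0000  +0.9357  +1.4886  +1.6803  -0.5569]
  T[4,:] = [+0.0000  +1.5524  +2.3190  +2.5387  -1.0727]
|roots of det(T-λI)|: 1.4618, 1.1831, 0.0971, 0.0083, 0.0000.
ρ = 1.4618; 1.4618 > 1 ⇒ diverges.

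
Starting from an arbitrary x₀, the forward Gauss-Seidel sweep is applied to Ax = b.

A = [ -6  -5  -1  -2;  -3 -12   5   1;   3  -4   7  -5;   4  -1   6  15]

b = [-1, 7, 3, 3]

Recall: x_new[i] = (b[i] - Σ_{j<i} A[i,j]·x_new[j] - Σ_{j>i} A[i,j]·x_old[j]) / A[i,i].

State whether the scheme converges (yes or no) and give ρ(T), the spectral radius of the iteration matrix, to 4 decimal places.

yes, ρ = 0.7308

Let D = diag(-6, -12, 7, 15); L, U the strict triangles.
Gauss-Seidel: T = -(D+L)⁻¹U, row 0 first, T[0,1] = -(-5)/(-6) = -0.8333; later rows by forward substitution.
  T[0,:] = [+0.0000  -0.8333  -0.1667  -0.3333]
  T[1,:] = [+0.0000  +0.2083  +0.4583  +0.1667]
  T[2,:] = [+0.0000  +0.4762  +0.3333  +0.9524]
  T[3,:] = [+0.0000  +0.0456  -0.0583  -0.2810]
|λ(T)| sorted: 0.7308, 0.3008, 0.3008, 0.0000.
spectral radius ρ = 0.7308; 0.7308 < 1: convergent.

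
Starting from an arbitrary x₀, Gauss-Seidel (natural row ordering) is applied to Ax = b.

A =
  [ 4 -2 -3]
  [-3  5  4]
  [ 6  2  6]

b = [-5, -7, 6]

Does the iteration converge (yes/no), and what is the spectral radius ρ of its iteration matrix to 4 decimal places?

yes, ρ = 0.8207

Split A = D + L + U, D = diag(4, 5, 6).
GS T = -(D+L)⁻¹U: row 0 first, T[0,1] = -(-2)/(4) = +0.5000; later rows by forward substitution.
  T[0,:] = [+0.0000 +0.5000 +0.7500]
  T[1,:] = [+0.0000 +0.3000 -0.3500]
  T[2,:] = [+0.0000 -0.6000 -0.6333]
moduli |λ_i(T)| = 0.8207, 0.4874, 0.0000.
spectral radius ρ = 0.8207; 0.8207 < 1 ⇒ converges.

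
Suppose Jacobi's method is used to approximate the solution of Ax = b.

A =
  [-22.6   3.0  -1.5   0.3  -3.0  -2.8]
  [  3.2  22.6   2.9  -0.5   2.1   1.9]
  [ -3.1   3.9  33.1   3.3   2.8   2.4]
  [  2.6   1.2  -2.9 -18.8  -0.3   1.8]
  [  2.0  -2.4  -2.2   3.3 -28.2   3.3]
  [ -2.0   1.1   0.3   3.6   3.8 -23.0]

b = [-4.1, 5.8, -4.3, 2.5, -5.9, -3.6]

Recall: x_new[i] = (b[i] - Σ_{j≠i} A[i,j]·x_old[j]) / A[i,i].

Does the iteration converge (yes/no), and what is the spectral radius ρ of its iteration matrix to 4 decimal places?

Diagonal D = diag(-22.6, 22.6, 33.1, -18.8, -28.2, -23); L, U strict lower/upper.
Jacobi: T = -D⁻¹(L+U), T[4,5] = -(3.3)/(-28.2) = +0.1170; T[4,4] = 0.
  T[0,:] = [+0.0000 +0.1327 -0.0664 +0.0133 -0.1327 -0.1239]
  T[1,:] = [-0.1416 +0.0000 -0.1283 +0.0221 -0.0929 -0.0841]
  T[2,:] = [+0.0937 -0.1178 +0.0000 -0.0997 -0.0846 -0.0725]
  T[3,:] = [+0.1383 +0.0638 -0.1543 +0.0000 -0.0160 +0.0957]
  T[4,:] = [+0.0709 -0.0851 -0.0780 +0.1170 +0.0000 +0.1170]
  T[5,:] = [-0.0870 +0.0478 +0.0130 +0.1565 +0.1652 +0.0000]
eigenvalue magnitudes: 0.2749, 0.2005, 0.2005, 0.1987, 0.1987, 0.0751.
spectral radius ρ = 0.2749; 0.2749 < 1: convergent.

yes, ρ = 0.2749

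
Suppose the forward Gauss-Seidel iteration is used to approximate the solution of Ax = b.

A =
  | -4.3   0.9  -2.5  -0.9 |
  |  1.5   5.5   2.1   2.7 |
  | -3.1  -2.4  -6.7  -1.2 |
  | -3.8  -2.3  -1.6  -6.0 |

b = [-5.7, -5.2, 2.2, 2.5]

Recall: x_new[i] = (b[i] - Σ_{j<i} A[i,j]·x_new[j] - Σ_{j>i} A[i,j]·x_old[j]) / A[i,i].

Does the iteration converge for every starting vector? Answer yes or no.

Split A = D + L + U, D = diag(-4.3, 5.5, -6.7, -6).
Gauss-Seidel: T = -(D+L)⁻¹U, row 0 first, T[0,1] = -(0.9)/(-4.3) = +0.2093; later rows by forward substitution.
  T[0,:] = [+0.0000 +0.2093 -0.5814 -0.2093]
  T[1,:] = [+0.0000 -0.0571 -0.2233 -0.4338]
  T[2,:] = [+0.0000 -0.0764 +0.3490 +0.0731]
  T[3,:] = [+0.0000 -0.0903 +0.3607 +0.2794]
moduli |λ_i(T)| = 0.5805, 0.1297, 0.1204, 0.0000.
ρ = 0.5805; 0.5805 < 1 ⇒ converges.

yes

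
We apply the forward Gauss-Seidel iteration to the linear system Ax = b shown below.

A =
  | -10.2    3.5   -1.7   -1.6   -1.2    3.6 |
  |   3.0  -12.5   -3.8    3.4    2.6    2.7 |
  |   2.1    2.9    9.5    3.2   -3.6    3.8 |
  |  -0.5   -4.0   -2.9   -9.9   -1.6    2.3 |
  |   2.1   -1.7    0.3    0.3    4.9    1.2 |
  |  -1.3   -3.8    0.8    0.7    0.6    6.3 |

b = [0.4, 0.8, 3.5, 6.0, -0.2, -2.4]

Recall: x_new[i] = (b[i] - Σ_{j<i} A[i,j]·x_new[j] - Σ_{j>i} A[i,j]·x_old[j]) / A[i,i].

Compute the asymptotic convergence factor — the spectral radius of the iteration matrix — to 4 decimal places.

Diagonal D = diag(-10.2, -12.5, 9.5, -9.9, 4.9, 6.3); L, U strict lower/upper.
Gauss-Seidel: T = -(D+L)⁻¹U, row 0 first, T[0,3] = -(-1.6)/(-10.2) = -0.1569; later rows by forward substitution.
  T[0,:] = [+0.0000 +0.3431 -0.1667 -0.1569 -0.1176 +0.3529]
  T[1,:] = [+0.0000 +0.0824 -0.3440 +0.2344 +0.1798 +0.3007]
  T[2,:] = [+0.0000 -0.1010 +0.1419 -0.3737 +0.3501 -0.5698]
  T[3,:] = [+0.0000 -0.0210 +0.1059 +0.0227 -0.3309 +0.2599]
  T[4,:] = [+0.0000 -0.1110 -0.0631 +0.1700 +0.1116 -0.2729]
  T[5,:] = [+0.0000 +0.1462 -0.2657 +0.1377 +0.0658 +0.3237]
eigenvalue magnitudes: 0.8301, 0.4130, 0.4130, 0.0450, 0.0450, 0.0000.
ρ = 0.8301; 0.8301 < 1 ⇒ converges.

0.8301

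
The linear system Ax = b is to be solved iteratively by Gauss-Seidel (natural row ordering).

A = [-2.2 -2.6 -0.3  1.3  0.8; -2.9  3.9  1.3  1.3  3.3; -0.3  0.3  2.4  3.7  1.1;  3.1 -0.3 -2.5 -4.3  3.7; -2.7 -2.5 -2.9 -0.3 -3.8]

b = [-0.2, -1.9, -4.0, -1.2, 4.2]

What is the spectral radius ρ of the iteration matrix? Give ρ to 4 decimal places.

Split A = D + L + U, D = diag(-2.2, 3.9, 2.4, -4.3, -3.8).
GS T = -(D+L)⁻¹U: row 0 first, T[0,3] = -(1.3)/(-2.2) = +0.5909; later rows by forward substitution.
  T[0,:] = [+0.0000 -1.1818 -0.1364 +0.5909 +0.3636]
  T[1,:] = [+0.0000 -0.8788 -0.4347 +0.1061 -0.5758]
  T[2,:] = [+0.0000 -0.0379 +0.0373 -1.4811 -0.3409]
  T[3,:] = [+0.0000 -0.7687 -0.0897 +1.2797 +1.3610]
  T[4,:] = [+0.0000 +1.5075 +0.3615 +0.5396 +0.2731]
|λ(T)| sorted: 1.6534, 0.7333, 0.7333, 0.4177, 0.0000.
ρ(T) = max|λ| = 1.6534; 1.6534 > 1 ⇒ diverges.

1.6534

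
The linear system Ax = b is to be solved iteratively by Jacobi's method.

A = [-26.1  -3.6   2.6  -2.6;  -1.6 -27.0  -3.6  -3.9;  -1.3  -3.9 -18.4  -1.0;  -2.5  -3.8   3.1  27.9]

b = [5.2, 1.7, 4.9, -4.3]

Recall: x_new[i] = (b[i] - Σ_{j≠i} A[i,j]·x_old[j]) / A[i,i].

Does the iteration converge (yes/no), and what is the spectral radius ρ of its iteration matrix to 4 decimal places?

yes, ρ = 0.1710

Let D = diag(-26.1, -27, -18.4, 27.9); L, U the strict triangles.
Jacobi: T = -D⁻¹(L+U), T[2,1] = -(-3.9)/(-18.4) = -0.2120; T[2,2] = 0.
  T[0,:] = [+0.0000  -0.1379  +0.0996  -0.0996]
  T[1,:] = [-0.0593  +0.0000  -0.1333  -0.1444]
  T[2,:] = [-0.0707  -0.2120  +0.0000  -0.0543]
  T[3,:] = [+0.0896  +0.1362  -0.1111  +0.0000]
eigenvalue magnitudes: 0.1710, 0.1446, 0.1363, 0.1363.
ρ(T) = max|λ| = 0.1710; 0.1710 < 1, so it converges for any x₀.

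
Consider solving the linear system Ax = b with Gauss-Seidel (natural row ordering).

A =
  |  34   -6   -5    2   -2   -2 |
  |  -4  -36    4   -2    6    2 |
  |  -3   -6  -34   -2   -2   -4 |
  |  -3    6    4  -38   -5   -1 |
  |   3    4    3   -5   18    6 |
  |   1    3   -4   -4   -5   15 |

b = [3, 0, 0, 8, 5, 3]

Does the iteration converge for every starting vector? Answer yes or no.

Write A = D+L+U with D = diag(34, -36, -34, -38, 18, 15).
Gauss-Seidel: T = -(D+L)⁻¹U, row 0 first, T[0,5] = -(-2)/(34) = +0.0588; later rows by forward substitution.
  T[0,:] = [+0.0000 +0.1765 +0.1471 -0.0588 +0.0588 +0.0588]
  T[1,:] = [+0.0000 -0.0196 +0.0948 -0.0490 +0.1601 +0.0490]
  T[2,:] = [+0.0000 -0.0121 -0.0297 -0.0450 -0.0923 -0.1315]
  T[3,:] = [+0.0000 -0.0183 +0.0002 -0.0078 -0.1207 -0.0371]
  T[4,:] = [+0.0000 -0.0281 -0.0406 +0.0260 -0.0635 -0.3424]
  T[5,:] = [+0.0000 -0.0253 -0.0501 +0.0083 -0.1139 -0.1728]
|roots of det(T-λI)|: 0.3302, 0.0869, 0.0532, 0.0470, 0.0470, 0.0000.
spectral radius ρ = 0.3302; 0.3302 < 1: convergent.

yes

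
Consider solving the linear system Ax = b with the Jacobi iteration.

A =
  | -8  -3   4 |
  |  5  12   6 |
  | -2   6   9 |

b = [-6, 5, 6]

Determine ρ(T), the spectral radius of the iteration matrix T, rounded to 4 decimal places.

Split A = D + L + U, D = diag(-8, 12, 9).
Jacobi T = -D⁻¹(L+U): T[2,1] = -(6)/(9) = -0.6667; T[2,2] = 0.
  T[0,:] = [+0.0000 -0.3750 +0.5000]
  T[1,:] = [-0.4167 +0.0000 -0.5000]
  T[2,:] = [+0.2222 -0.6667 +0.0000]
|λ(T)| sorted: 0.8957, 0.4490, 0.4490.
spectral radius ρ = 0.8957; 0.8957 < 1 ⇒ converges.

0.8957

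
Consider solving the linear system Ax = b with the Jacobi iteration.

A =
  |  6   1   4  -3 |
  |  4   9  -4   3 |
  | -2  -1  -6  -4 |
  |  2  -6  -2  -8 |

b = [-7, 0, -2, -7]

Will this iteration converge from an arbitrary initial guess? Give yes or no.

Write A = D+L+U with D = diag(6, 9, -6, -8).
Jacobi: T = -D⁻¹(L+U), T[2,0] = -(-2)/(-6) = -0.3333; T[2,2] = 0.
  T[0,:] = [+0.0000 -0.1667 -0.6667 +0.5000]
  T[1,:] = [-0.4444 +0.0000 +0.4444 -0.3333]
  T[2,:] = [-0.3333 -0.1667 +0.0000 -0.6667]
  T[3,:] = [+0.2500 -0.7500 -0.2500 +0.0000]
moduli |λ_i(T)| = 1.1498, 0.5463, 0.4780, 0.4780.
spectral radius ρ = 1.1498; 1.1498 > 1 ⇒ diverges.

no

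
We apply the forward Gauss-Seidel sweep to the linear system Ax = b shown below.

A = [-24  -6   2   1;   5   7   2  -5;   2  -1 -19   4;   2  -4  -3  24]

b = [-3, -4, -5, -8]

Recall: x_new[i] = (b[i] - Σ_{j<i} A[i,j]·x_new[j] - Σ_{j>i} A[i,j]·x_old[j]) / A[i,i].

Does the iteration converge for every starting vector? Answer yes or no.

Let D = diag(-24, 7, -19, 24); L, U the strict triangles.
GS T = -(D+L)⁻¹U: row 0 first, T[0,3] = -(1)/(-24) = +0.0417; later rows by forward substitution.
  T[0,:] = [+0.0000 -0.2500 +0.0833 +0.0417]
  T[1,:] = [+0.0000 +0.1786 -0.3452 +0.6845]
  T[2,:] = [+0.0000 -0.0357 +0.0269 +0.1789]
  T[3,:] = [+0.0000 +0.0461 -0.0611 +0.1330]
|roots of det(T-λI)|: 0.3295, 0.0663, 0.0573, 0.0000.
spectral radius ρ = 0.3295; 0.3295 < 1: convergent.

yes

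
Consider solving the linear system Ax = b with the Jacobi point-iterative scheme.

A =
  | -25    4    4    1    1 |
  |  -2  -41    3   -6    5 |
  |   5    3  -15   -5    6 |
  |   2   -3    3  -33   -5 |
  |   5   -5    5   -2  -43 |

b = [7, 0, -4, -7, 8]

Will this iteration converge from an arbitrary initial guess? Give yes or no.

Let D = diag(-25, -41, -15, -33, -43); L, U the strict triangles.
T_J = -D⁻¹(L+U): T[3,2] = -(3)/(-33) = +0.0909; T[3,3] = 0.
  T[0,:] = [+0.0000, +0.1600, +0.1600, +0.0400, +0.0400]
  T[1,:] = [-0.0488, +0.0000, +0.0732, -0.1463, +0.1220]
  T[2,:] = [+0.3333, +0.2000, +0.0000, -0.3333, +0.4000]
  T[3,:] = [+0.0606, -0.0909, +0.0909, +0.0000, -0.1515]
  T[4,:] = [+0.1163, -0.1163, +0.1163, -0.0465, +0.0000]
|λ(T)| sorted: 0.3672, 0.2303, 0.2303, 0.1464, 0.1464.
spectral radius ρ = 0.3672; 0.3672 < 1: convergent.

yes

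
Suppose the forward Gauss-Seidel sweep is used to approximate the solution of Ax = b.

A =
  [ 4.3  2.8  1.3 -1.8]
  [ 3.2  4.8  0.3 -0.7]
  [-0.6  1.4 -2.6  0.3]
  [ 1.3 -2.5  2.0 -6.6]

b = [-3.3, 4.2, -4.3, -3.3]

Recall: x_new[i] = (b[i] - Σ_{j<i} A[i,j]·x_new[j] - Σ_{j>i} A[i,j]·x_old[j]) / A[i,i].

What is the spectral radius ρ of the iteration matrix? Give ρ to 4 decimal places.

0.6172

Write A = D+L+U with D = diag(4.3, 4.8, -2.6, -6.6).
T_GS = -(D+L)⁻¹U: row 0 first, T[0,3] = -(-1.8)/(4.3) = +0.4186; later rows by forward substitution.
  T[0,:] = [+0.0000  -0.6512  -0.3023  +0.4186]
  T[1,:] = [+0.0000  +0.4341  +0.1391  -0.1332]
  T[2,:] = [+0.0000  +0.3840  +0.1446  -0.0530]
  T[3,:] = [+0.0000  -0.1763  -0.0684  +0.1169]
eigenvalue magnitudes: 0.6172, 0.0455, 0.0329, 0.0000.
ρ(T) = max|λ| = 0.6172; 0.6172 < 1, so it converges for any x₀.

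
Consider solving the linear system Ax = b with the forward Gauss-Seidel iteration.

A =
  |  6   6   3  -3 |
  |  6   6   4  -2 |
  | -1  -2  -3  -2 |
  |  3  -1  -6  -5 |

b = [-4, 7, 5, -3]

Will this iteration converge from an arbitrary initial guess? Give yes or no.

no

Split A = D + L + U, D = diag(6, 6, -3, -5).
Gauss-Seidel: T = -(D+L)⁻¹U, row 0 first, T[0,2] = -(3)/(6) = -0.5000; later rows by forward substitution.
  T[0,:] = [+0.0000 -1.0000 -0.5000 +0.5000]
  T[1,:] = [+0.0000 +1.0000 -0.1667 -0.1667]
  T[2,:] = [+0.0000 -0.3333 +0.2778 -0.7222]
  T[3,:] = [+0.0000 -0.4000 -0.6000 +1.2000]
|eigenvalues of T|: 1.5696, 1.0673, 0.1592, 0.0000.
ρ(T) = max|λ| = 1.5696; 1.5696 > 1: divergent.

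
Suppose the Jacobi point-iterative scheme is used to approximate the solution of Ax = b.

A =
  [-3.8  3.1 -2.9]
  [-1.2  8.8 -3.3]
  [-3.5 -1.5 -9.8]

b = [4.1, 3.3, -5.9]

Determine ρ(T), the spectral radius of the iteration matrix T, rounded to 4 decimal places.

0.6808

Let D = diag(-3.8, 8.8, -9.8); L, U the strict triangles.
Jacobi: T = -D⁻¹(L+U), T[0,1] = -(3.1)/(-3.8) = +0.8158; T[0,0] = 0.
  T[0,:] = [+0.0000  +0.8158  -0.7632]
  T[1,:] = [+0.1364  +0.0000  +0.3750]
  T[2,:] = [-0.3571  -0.1531  +0.0000]
|roots of det(T-λI)|: 0.6808, 0.3703, 0.3703.
ρ(T) = max|λ| = 0.6808; 0.6808 < 1, so it converges for any x₀.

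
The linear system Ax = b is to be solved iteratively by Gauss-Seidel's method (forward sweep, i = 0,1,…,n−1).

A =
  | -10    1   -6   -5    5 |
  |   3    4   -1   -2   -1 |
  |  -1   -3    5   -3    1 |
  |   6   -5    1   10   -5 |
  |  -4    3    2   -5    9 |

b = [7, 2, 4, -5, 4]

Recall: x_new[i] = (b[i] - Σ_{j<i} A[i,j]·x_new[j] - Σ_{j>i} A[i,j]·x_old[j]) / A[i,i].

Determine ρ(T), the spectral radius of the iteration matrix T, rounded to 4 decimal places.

1.2175

Write A = D+L+U with D = diag(-10, 4, 5, 10, 9).
T_GS = -(D+L)⁻¹U: row 0 first, T[0,3] = -(-5)/(-10) = -0.5000; later rows by forward substitution.
  T[0,:] = [+0.0000 +0.1000 -0.6000 -0.5000 +0.5000]
  T[1,:] = [+0.0000 -0.0750 +0.7000 +0.8750 -0.1250]
  T[2,:] = [+0.0000 -0.0250 +0.3000 +1.0250 -0.1750]
  T[3,:] = [+0.0000 -0.0950 +0.6800 +0.6350 +0.1550]
  T[4,:] = [+0.0000 +0.0222 -0.1889 -0.3889 +0.3889]
|λ(T)| sorted: 1.2175, 0.3940, 0.3808, 0.0182, 0.0000.
ρ(T) = max|λ| = 1.2175; 1.2175 > 1: divergent.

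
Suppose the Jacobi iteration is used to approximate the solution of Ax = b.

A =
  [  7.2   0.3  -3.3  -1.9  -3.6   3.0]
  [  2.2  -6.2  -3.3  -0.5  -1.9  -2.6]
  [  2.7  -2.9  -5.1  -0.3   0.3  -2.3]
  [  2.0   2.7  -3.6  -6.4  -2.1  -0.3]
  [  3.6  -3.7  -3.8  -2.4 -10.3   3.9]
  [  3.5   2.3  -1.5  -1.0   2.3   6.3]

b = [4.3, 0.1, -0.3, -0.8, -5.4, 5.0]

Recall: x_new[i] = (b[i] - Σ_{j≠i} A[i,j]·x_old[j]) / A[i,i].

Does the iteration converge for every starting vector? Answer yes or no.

no

Write A = D+L+U with D = diag(7.2, -6.2, -5.1, -6.4, -10.3, 6.3).
Jacobi T = -D⁻¹(L+U): T[2,1] = -(-2.9)/(-5.1) = -0.5686; T[2,2] = 0.
  T[0,:] = [+0.0000  -0.0417  +0.4583  +0.2639  +0.5000  -0.4167]
  T[1,:] = [+0.3548  +0.0000  -0.5323  -0.0806  -0.3065  -0.4194]
  T[2,:] = [+0.5294  -0.5686  +0.0000  -0.0588  +0.0588  -0.4510]
  T[3,:] = [+0.3125  +0.4219  -0.5625  +0.0000  -0.3281  -0.0469]
  T[4,:] = [+0.3495  -0.3592  -0.3689  -0.2330  +0.0000  +0.3786]
  T[5,:] = [-0.5556  -0.3651  +0.2381  +0.1587  -0.3651  +0.0000]
moduli |λ_i(T)| = 1.1424, 0.6326, 0.4827, 0.4827, 0.4796, 0.1724.
spectral radius ρ = 1.1424; 1.1424 > 1 ⇒ diverges.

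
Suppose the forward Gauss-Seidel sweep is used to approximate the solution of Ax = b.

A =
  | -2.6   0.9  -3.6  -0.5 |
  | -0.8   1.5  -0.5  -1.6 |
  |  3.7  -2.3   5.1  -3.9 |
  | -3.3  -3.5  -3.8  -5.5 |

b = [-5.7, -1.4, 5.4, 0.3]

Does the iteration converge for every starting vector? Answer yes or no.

A = D + L + U where D = diag(-2.6, 1.5, 5.1, -5.5).
GS T = -(D+L)⁻¹U: row 0 first, T[0,1] = -(0.9)/(-2.6) = +0.3462; later rows by forward substitution.
  T[0,:] = [+0.0000  +0.3462  -1.3846  -0.1923]
  T[1,:] = [+0.0000  +0.1846  -0.4051  +0.9641]
  T[2,:] = [+0.0000  -0.1679  +0.8218  +1.3390]
  T[3,:] = [+0.0000  -0.2092  +0.5208  -1.4233]
|roots of det(T-λI)|: 1.5944, 1.1487, 0.0289, 0.0000.
ρ(T) = max|λ| = 1.5944; 1.5944 > 1 ⇒ diverges.

no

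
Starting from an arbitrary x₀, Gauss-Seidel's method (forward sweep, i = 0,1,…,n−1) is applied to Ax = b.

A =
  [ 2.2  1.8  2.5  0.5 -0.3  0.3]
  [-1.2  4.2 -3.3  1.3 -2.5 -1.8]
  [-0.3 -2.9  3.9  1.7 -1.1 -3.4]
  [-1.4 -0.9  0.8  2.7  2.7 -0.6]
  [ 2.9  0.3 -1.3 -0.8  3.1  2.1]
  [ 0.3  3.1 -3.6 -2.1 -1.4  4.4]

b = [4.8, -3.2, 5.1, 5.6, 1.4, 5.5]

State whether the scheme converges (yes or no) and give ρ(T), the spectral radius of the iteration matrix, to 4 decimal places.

no, ρ = 1.6156

Split A = D + L + U, D = diag(2.2, 4.2, 3.9, 2.7, 3.1, 4.4).
T_GS = -(D+L)⁻¹U: row 0 first, T[0,3] = -(0.5)/(2.2) = -0.2273; later rows by forward substitution.
  T[0,:] = [+0.0000  -0.8182  -1.1364  -0.2273  +0.1364  -0.1364]
  T[1,:] = [+0.0000  -0.2338  +0.4610  -0.3745  +0.6342  +0.3896]
  T[2,:] = [+0.0000  -0.2368  +0.2554  -0.7318  +0.7641  +1.1510]
  T[3,:] = [+0.0000  -0.4320  -0.5112  -0.0258  -0.9443  -0.0597]
  T[4,:] = [+0.0000  +0.5772  +0.9936  -0.0647  -0.1122  -0.1203]
  T[5,:] = [+0.0000  +0.0042  +0.0338  -0.3524  -0.3173  +0.6098]
|eigenvalues of T|: 1.6156, 1.0341, 0.3641, 0.3388, 0.0628, 0.0000.
ρ = 1.6156; 1.6156 > 1: divergent.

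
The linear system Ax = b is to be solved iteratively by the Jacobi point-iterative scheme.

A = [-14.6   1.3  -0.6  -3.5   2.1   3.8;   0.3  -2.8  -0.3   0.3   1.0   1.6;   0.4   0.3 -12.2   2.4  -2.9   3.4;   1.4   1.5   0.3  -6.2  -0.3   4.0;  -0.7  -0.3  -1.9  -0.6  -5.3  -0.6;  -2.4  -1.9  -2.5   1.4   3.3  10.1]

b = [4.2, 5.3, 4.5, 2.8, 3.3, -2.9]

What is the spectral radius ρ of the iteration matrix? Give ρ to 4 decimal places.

Let D = diag(-14.6, -2.8, -12.2, -6.2, -5.3, 10.1); L, U the strict triangles.
Jacobi T = -D⁻¹(L+U): T[3,5] = -(4)/(-6.2) = +0.6452; T[3,3] = 0.
  T[0,:] = [+0.0000 +0.0890 -0.0411 -0.2397 +0.1438 +0.2603]
  T[1,:] = [+0.1071 +0.0000 -0.1071 +0.1071 +0.3571 +0.5714]
  T[2,:] = [+0.0328 +0.0246 +0.0000 +0.1967 -0.2377 +0.2787]
  T[3,:] = [+0.2258 +0.2419 +0.0484 +0.0000 -0.0484 +0.6452]
  T[4,:] = [-0.1321 -0.0566 -0.3585 -0.1132 +0.0000 -0.1132]
  T[5,:] = [+0.2376 +0.1881 +0.2475 -0.1386 -0.3267 +0.0000]
|roots of det(T-λI)|: 0.5293, 0.3720, 0.3720, 0.2287, 0.2287, 0.1266.
ρ = 0.5293; 0.5293 < 1, so it converges for any x₀.

0.5293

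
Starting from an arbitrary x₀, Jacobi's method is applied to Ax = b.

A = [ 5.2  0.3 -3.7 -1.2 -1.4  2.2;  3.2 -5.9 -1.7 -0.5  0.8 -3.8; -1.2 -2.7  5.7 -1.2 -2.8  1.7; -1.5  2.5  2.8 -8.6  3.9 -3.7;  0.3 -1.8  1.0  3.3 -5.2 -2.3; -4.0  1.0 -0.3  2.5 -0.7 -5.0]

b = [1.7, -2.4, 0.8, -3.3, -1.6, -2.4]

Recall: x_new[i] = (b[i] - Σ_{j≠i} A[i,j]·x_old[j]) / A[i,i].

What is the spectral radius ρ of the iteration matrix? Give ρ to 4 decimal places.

1.1218

Split A = D + L + U, D = diag(5.2, -5.9, 5.7, -8.6, -5.2, -5).
T_J = -D⁻¹(L+U): T[5,0] = -(-4)/(-5) = -0.8000; T[5,5] = 0.
  T[0,:] = [+0.0000 -0.0577 +0.7115 +0.2308 +0.2692 -0.4231]
  T[1,:] = [+0.5424 +0.0000 -0.2881 -0.0847 +0.1356 -0.6441]
  T[2,:] = [+0.2105 +0.4737 +0.0000 +0.2105 +0.4912 -0.2982]
  T[3,:] = [-0.1744 +0.2907 +0.3256 +0.0000 +0.4535 -0.4302]
  T[4,:] = [+0.0577 -0.3462 +0.1923 +0.6346 +0.0000 -0.4423]
  T[5,:] = [-0.8000 +0.2000 -0.0600 +0.5000 -0.1400 +0.0000]
eigenvalue magnitudes: 1.1218, 0.7044, 0.7044, 0.6094, 0.6094, 0.1483.
ρ = 1.1218; 1.1218 > 1: divergent.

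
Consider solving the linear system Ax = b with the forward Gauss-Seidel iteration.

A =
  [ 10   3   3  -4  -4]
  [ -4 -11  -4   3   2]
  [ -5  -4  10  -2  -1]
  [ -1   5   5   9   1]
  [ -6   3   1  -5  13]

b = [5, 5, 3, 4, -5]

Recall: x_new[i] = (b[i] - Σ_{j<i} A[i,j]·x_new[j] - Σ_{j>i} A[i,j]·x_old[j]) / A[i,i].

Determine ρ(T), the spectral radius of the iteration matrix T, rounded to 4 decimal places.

0.5819

A = D + L + U where D = diag(10, -11, 10, 9, 13).
T_GS = -(D+L)⁻¹U: row 0 first, T[0,4] = -(-4)/(10) = +0.4000; later rows by forward substitution.
  T[0,:] = [+0.0000 -0.3000 -0.3000 +0.4000 +0.4000]
  T[1,:] = [+0.0000 +0.1091 -0.2545 +0.1273 +0.0364]
  T[2,:] = [+0.0000 -0.1064 -0.2518 +0.4509 +0.3145]
  T[3,:] = [+0.0000 -0.0348 +0.2480 -0.2768 -0.2616]
  T[4,:] = [+0.0000 -0.1689 +0.0350 +0.0141 +0.0514]
eigenvalue magnitudes: 0.5819, 0.2648, 0.1145, 0.0634, 0.0000.
spectral radius ρ = 0.5819; 0.5819 < 1: convergent.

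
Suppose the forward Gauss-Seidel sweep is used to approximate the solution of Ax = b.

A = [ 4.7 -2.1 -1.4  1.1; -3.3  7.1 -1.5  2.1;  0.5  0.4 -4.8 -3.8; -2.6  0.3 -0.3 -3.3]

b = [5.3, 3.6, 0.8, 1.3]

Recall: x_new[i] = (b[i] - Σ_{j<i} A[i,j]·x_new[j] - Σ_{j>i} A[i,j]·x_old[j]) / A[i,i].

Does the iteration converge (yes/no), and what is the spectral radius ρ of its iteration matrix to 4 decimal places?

A = D + L + U where D = diag(4.7, 7.1, -4.8, -3.3).
GS T = -(D+L)⁻¹U: row 0 first, T[0,3] = -(1.1)/(4.7) = -0.2340; later rows by forward substitution.
  T[0,:] = [+0.0000 +0.4468 +0.2979 -0.2340]
  T[1,:] = [+0.0000 +0.2077 +0.3497 -0.4046]
  T[2,:] = [+0.0000 +0.0638 +0.0602 -0.8498]
  T[3,:] = [+0.0000 -0.3390 -0.2084 +0.2249]
|roots of det(T-λI)|: 0.8724, 0.2598, 0.2598, 0.0000.
spectral radius ρ = 0.8724; 0.8724 < 1 ⇒ converges.

yes, ρ = 0.8724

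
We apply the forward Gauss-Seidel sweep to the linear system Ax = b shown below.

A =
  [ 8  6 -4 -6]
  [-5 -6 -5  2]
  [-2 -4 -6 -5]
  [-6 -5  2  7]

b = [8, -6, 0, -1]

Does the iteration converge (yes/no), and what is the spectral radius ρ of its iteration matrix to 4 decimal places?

Write A = D+L+U with D = diag(8, -6, -6, 7).
T_GS = -(D+L)⁻¹U: row 0 first, T[0,3] = -(-6)/(8) = +0.7500; later rows by forward substitution.
  T[0,:] = [+0.0000  -0.7500  +0.5000  +0.7500]
  T[1,:] = [+0.0000  +0.6250  -1.2500  -0.2917]
  T[2,:] = [+0.0000  -0.1667  +0.6667  -0.8889]
  T[3,:] = [+0.0000  -0.1488  -0.6548  +0.6885]
|λ(T)| sorted: 1.4335, 0.8947, 0.3481, 0.0000.
spectral radius ρ = 1.4335; 1.4335 > 1 ⇒ diverges.

no, ρ = 1.4335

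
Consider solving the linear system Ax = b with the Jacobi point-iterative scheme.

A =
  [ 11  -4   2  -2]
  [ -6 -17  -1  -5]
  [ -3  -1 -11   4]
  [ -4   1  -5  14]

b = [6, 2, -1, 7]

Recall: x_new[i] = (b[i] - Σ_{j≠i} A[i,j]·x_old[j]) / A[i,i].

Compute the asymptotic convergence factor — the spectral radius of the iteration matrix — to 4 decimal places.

Write A = D+L+U with D = diag(11, -17, -11, 14).
Jacobi: T = -D⁻¹(L+U), T[1,2] = -(-1)/(-17) = -0.0588; T[1,1] = 0.
  T[0,:] = [+0.0000 +0.3636 -0.1818 +0.1818]
  T[1,:] = [-0.3529 +0.0000 -0.0588 -0.2941]
  T[2,:] = [-0.2727 -0.0909 +0.0000 +0.3636]
  T[3,:] = [+0.2857 -0.0714 +0.3571 +0.0000]
|roots of det(T-λI)|: 0.5464, 0.3836, 0.3266, 0.3266.
spectral radius ρ = 0.5464; 0.5464 < 1: convergent.

0.5464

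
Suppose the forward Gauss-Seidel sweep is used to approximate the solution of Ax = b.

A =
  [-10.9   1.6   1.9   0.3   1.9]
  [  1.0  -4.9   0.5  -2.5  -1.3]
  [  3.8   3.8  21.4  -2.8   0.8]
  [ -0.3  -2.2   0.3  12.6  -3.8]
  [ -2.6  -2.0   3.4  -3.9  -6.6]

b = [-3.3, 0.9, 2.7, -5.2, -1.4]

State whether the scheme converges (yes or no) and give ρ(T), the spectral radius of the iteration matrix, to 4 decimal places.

yes, ρ = 0.4427

Split A = D + L + U, D = diag(-10.9, -4.9, 21.4, 12.6, -6.6).
GS T = -(D+L)⁻¹U: row 0 first, T[0,4] = -(1.9)/(-10.9) = +0.1743; later rows by forward substitution.
  T[0,:] = [+0.0000, +0.1468, +0.1743, +0.0275, +0.1743]
  T[1,:] = [+0.0000, +0.0300, +0.1376, -0.5046, -0.2297]
  T[2,:] = [+0.0000, -0.0314, -0.0554, +0.2156, -0.0275]
  T[3,:] = [+0.0000, +0.0095, +0.0295, -0.0926, +0.2663]
  T[4,:] = [+0.0000, -0.0887, -0.1563, +0.3078, -0.1706]
|roots of det(T-λI)|: 0.4427, 0.2124, 0.0869, 0.0285, 0.0000.
ρ = 0.4427; 0.4427 < 1: convergent.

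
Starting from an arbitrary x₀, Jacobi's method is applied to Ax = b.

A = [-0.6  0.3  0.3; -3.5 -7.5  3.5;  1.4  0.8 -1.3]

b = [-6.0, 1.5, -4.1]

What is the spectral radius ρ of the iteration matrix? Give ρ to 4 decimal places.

A = D + L + U where D = diag(-0.6, -7.5, -1.3).
Jacobi T = -D⁻¹(L+U): T[0,1] = -(0.3)/(-0.6) = +0.5000; T[0,0] = 0.
  T[0,:] = [+0.0000  +0.5000  +0.5000]
  T[1,:] = [-0.4667  +0.0000  +0.4667]
  T[2,:] = [+1.0769  +0.6154  +0.0000]
eigenvalue magnitudes: 0.8481, 0.6539, 0.1942.
ρ(T) = max|λ| = 0.8481; 0.8481 < 1, so it converges for any x₀.

0.8481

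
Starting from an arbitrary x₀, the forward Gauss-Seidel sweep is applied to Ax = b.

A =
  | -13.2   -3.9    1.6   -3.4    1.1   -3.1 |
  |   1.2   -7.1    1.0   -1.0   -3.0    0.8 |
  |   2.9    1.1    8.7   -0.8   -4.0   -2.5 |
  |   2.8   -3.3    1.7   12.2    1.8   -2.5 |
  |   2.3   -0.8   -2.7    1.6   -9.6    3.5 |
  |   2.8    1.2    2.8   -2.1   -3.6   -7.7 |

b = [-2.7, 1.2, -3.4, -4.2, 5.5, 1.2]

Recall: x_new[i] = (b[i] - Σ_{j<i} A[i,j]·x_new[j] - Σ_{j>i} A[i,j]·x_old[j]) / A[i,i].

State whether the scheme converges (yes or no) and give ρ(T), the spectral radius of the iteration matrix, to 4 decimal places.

Let D = diag(-13.2, -7.1, 8.7, 12.2, -9.6, -7.7); L, U the strict triangles.
Gauss-Seidel: T = -(D+L)⁻¹U, row 0 first, T[0,5] = -(-3.1)/(-13.2) = -0.2348; later rows by forward substitution.
  T[0,:] = [+0.0000 -0.2955 +0.1212 -0.2576 +0.0833 -0.2348]
  T[1,:] = [+0.0000 -0.0499 +0.1613 -0.1844 -0.4085 +0.0730]
  T[2,:] = [+0.0000 +0.1048 -0.0608 +0.2011 +0.4836 +0.3564]
  T[3,:] = [+0.0000 +0.0397 +0.0243 -0.0188 -0.3445 +0.2289]
  T[4,:] = [+0.0000 -0.0895 +0.0367 -0.1060 -0.1394 +0.2401]
  T[5,:] = [+0.0000 -0.0461 +0.0233 +0.0054 +0.3017 -0.1191]
|λ(T)| sorted: 0.5378, 0.2354, 0.1908, 0.1908, 0.0162, 0.0000.
ρ = 0.5378; 0.5378 < 1, so it converges for any x₀.

yes, ρ = 0.5378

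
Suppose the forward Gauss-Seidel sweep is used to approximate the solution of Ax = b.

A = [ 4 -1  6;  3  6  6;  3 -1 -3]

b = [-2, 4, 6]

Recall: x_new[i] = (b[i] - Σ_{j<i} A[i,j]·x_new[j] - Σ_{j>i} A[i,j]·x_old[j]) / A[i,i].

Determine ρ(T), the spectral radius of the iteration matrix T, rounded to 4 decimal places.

1.3575

Write A = D+L+U with D = diag(4, 6, -3).
GS T = -(D+L)⁻¹U: row 0 first, T[0,1] = -(-1)/(4) = +0.2500; later rows by forward substitution.
  T[0,:] = [+0.0000, +0.2500, -1.5000]
  T[1,:] = [+0.0000, -0.1250, -0.2500]
  T[2,:] = [+0.0000, +0.2917, -1.4167]
|λ(T)| sorted: 1.3575, 0.1842, 0.0000.
ρ = 1.3575; 1.3575 > 1, so it fails to converge.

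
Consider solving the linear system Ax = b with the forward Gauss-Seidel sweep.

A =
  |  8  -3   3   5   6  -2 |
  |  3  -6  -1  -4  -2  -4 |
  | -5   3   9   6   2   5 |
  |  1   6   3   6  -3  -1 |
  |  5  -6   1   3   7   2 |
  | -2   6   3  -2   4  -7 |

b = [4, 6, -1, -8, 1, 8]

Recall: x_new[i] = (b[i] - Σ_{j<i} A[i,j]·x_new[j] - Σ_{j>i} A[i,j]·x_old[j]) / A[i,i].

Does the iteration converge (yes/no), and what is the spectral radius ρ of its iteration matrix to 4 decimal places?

no, ρ = 1.3301

A = D + L + U where D = diag(8, -6, 9, 6, 7, -7).
GS T = -(D+L)⁻¹U: row 0 first, T[0,2] = -(3)/(8) = -0.3750; later rows by forward substitution.
  T[0,:] = [+0.0000, +0.3750, -0.3750, -0.6250, -0.7500, +0.2500]
  T[1,:] = [+0.0000, +0.1875, -0.3542, -0.9792, -0.7083, -0.5417]
  T[2,:] = [+0.0000, +0.1458, -0.0903, -0.6875, -0.4028, -0.2361]
  T[3,:] = [+0.0000, -0.3229, +0.4618, +1.4271, +1.5347, +0.7847]
  T[4,:] = [+0.0000, +0.0104, -0.2207, -0.9062, -0.6716, -1.2312]
  T[5,:] = [+0.0000, +0.2143, -0.4932, -1.8810, -1.3878, -1.5646]
|eigenvalues of T|: 1.3301, 0.8787, 0.4063, 0.1144, 0.0313, 0.0000.
ρ(T) = max|λ| = 1.3301; 1.3301 > 1 ⇒ diverges.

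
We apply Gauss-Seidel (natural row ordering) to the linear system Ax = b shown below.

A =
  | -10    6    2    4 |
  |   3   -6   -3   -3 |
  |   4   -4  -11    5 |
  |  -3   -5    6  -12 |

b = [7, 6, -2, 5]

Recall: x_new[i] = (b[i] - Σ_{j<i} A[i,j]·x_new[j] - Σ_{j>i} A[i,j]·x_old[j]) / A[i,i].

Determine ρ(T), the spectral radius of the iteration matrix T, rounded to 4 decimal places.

Split A = D + L + U, D = diag(-10, -6, -11, -12).
Gauss-Seidel: T = -(D+L)⁻¹U, row 0 first, T[0,2] = -(2)/(-10) = +0.2000; later rows by forward substitution.
  T[0,:] = [+0.0000 +0.6000 +0.2000 +0.4000]
  T[1,:] = [+0.0000 +0.3000 -0.4000 -0.3000]
  T[2,:] = [+0.0000 +0.1091 +0.2182 +0.7091]
  T[3,:] = [+0.0000 -0.2205 +0.2258 +0.3795]
|eigenvalues of T|: 0.8513, 0.2001, 0.2001, 0.0000.
spectral radius ρ = 0.8513; 0.8513 < 1 ⇒ converges.

0.8513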